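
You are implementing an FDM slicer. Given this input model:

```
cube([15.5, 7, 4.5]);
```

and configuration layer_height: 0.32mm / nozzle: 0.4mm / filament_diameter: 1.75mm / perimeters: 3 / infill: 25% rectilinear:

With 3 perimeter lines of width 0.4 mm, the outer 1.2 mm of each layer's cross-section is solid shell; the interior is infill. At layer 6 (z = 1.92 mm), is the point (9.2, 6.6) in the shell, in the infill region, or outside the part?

At z = 1.92 mm: the 15.5×7 cube contributes its full rectangle. Overall, the cross-section is a single solid region. The nearest boundary edge runs (15.50, 7.00)→(0.00, 7.00); distance from the point to it = 0.40 mm. The point is inside the cross-section, 0.40 mm from the nearest boundary — within the 1.2 mm shell band (3 × 0.4).

shell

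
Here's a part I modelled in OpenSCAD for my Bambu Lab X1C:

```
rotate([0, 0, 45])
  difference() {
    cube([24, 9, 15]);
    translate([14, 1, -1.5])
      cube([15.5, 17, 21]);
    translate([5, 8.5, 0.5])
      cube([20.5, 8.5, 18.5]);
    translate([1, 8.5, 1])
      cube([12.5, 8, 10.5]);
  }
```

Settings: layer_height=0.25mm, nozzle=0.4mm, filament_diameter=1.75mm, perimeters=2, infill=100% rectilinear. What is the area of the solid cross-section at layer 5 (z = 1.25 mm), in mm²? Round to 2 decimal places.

At z = 1.25 mm: the cube (footprint 24×9) is included at this height (area 216.00 mm²); the cube at (14, 1) (footprint 15.5×17) is included at this height (area 263.50 mm²); the cube at (5, 8.5) (footprint 20.5×8.5) is included at this height (area 174.25 mm²); the cube at (1, 8.5) (footprint 12.5×8) is included at this height (area 100.00 mm²); Subtracting the remaining from the first: starting from the 24×9 cube (216.00 mm²), the 15.5×17 cube at (14, 1) partially overlaps it — only the 80.00 mm² overlap (of its 263.50 mm²) is removed, clipping the outline; the 20.5×8.5 cube at (5, 8.5) partially overlaps it — only the 4.50 mm² overlap (of its 174.25 mm²) is removed, clipping the outline; the 12.5×8 cube at (1, 8.5) partially overlaps it — only the 2.00 mm² overlap (of its 100.00 mm²) is removed, clipping the outline — area = 129.50 mm²; (whole slice rotated 45° about Z — lengths, areas and connectivity unchanged). Overall, the cross-section is a single solid region. Net area = 129.50 mm².

129.50 mm²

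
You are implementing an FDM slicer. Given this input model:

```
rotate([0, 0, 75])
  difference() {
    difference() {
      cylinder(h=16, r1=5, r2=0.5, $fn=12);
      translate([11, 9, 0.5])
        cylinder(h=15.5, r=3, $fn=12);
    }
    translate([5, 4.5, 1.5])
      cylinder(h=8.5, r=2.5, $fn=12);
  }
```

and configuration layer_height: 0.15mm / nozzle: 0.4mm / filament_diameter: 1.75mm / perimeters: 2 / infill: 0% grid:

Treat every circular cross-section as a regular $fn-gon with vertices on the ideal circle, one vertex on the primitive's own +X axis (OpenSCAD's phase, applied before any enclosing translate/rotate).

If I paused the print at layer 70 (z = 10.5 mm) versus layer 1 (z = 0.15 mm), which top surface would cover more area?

Layer 70 (z = 10.5): the cone (r1=5→r2=0.5) has section circumradius 2.047 here — a regular 12-gon (area = (12/2)·2.047²·sin(360°/12) = 12.57 mm²); the r=3 cylinder at (11, 9) gives a regular 12-gon of circumradius 3 (constant along its height) (area = (12/2)·3.000²·sin(360°/12) = 27.00 mm²); Taking the first minus the rest: starting from the cone (12.57 mm²), the r=3 cylinder at (11, 9) misses the remaining region (no effect) — area = 12.57 mm²; the cylinder at (5, 4.5) is not intersected at this z (z outside [1.5, 10]); After the difference (first − rest): none of the subtracted shapes is present at this height, so the result so far is unchanged — area = 12.57 mm²; (whole slice rotated 75° about Z — lengths, areas and connectivity unchanged). So its area = 12.57 mm². Layer 1 (z = 0.15): the cone: at t=0.009 of its height the radius interpolates to r₁+(r₂−r₁)t = 4.958, giving a regular 12-gon of that circumradius (area = (12/2)·4.958²·sin(360°/12) = 73.74 mm²); the cylinder at (11, 9) does not reach this height (z outside [0.5, 16]); Subtracting the remaining from the first: none of the subtracted shapes is present at this height, so the cone is unchanged — area = 73.74 mm²; the cylinder at (5, 4.5) does not reach this height (z outside [1.5, 10]); Taking the first minus the rest: none of the subtracted shapes is present at this height, so the result so far is unchanged — area = 73.74 mm²; (rotated 75° about Z; rotation is an isometry so areas/perimeters/island counts are preserved). So its area = 73.74 mm². Layer 1 is larger (73.74 vs 12.57 mm²).

layer 1 (z = 0.15 mm)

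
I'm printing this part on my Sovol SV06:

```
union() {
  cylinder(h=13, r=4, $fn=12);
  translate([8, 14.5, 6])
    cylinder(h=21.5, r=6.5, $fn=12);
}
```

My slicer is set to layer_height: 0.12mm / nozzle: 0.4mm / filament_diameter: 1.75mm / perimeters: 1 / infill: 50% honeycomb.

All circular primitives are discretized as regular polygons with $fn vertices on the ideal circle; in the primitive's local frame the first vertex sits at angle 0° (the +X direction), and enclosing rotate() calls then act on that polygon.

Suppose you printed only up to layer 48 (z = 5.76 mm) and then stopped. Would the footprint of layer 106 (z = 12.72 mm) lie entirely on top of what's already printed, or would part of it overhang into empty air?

Compare the two slices. At z = 5.76: the r=4 cylinder gives a regular 12-gon of circumradius 4 (constant along its height) (area = (12/2)·4.000²·sin(360°/12) = 48.00 mm²); the cylinder at (8, 14.5) does not reach this height (z outside [6, 27.5]); Combining (union): only the r=4 cylinder is present, so the union is just that shape — area = 48.00 mm². At z = 12.72: the r=4 cylinder gives a regular 12-gon of circumradius 4 (constant along its height) (area = (12/2)·4.000²·sin(360°/12) = 48.00 mm²); the r=6.5 cylinder at (8, 14.5) gives a regular 12-gon of circumradius 6.5 (constant along its height) (area = (12/2)·6.500²·sin(360°/12) = 126.75 mm²); Combining (union): the 2 present regions are separate (no shared area or edge), so areas and boundary lengths simply add and each stays a separate island — area = 174.75 mm². Checking containment: at z = 12.72 the cross-section extends beyond the z = 5.76 cross-section by about 126.75 mm².

part overhangs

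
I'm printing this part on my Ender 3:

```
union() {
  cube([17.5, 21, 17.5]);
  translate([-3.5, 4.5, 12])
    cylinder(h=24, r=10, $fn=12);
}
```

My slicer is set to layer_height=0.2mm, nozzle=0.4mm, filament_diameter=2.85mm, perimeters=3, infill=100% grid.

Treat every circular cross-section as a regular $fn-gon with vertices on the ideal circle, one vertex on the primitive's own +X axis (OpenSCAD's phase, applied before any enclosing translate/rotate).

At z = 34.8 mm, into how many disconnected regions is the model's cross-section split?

At z = 34.8 mm: the cube is not intersected at this z (z outside [0, 17.5]); the r=10 cylinder at (-3.5, 4.5) gives a regular 12-gon of circumradius 10 (constant along its height); Taking the union: only the r=10 cylinder at (-3.5, 4.5) is present, so the union is just that shape — 1 connected region. The result has 1 disconnected region.

1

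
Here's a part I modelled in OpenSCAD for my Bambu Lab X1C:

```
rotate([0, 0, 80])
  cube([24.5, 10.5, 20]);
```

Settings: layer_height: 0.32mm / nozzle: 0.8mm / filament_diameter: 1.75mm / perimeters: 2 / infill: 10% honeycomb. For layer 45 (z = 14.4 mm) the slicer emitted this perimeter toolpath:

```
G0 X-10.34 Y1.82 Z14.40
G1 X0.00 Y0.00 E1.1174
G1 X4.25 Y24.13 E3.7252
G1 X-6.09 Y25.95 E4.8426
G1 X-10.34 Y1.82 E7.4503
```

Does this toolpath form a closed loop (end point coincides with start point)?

yes

Start point (G0): (-10.34, 1.82). End point (last G1): the path returns to the start — closed.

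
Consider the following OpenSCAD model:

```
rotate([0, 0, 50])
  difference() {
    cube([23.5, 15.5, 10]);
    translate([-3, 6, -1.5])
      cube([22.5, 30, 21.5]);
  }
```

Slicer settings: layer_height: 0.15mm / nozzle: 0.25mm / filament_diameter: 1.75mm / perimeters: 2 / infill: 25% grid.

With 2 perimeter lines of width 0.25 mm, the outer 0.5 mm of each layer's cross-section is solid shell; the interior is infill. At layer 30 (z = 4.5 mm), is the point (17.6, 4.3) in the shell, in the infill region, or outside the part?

At z = 4.5 mm: the cube is present — its section is the full 23.5×15.5 rectangle; the cube at (-3, 6) is present — its section is the full 22.5×30 rectangle; After the difference (first − rest): starting from the 23.5×15.5 cube, the 22.5×30 cube at (-3, 6) partially overlaps it — only the 185.25 mm² overlap (of its 675.00 mm²) is removed, clipping the outline — 1 connected region; (rotated 50° about Z; rotation is an isometry so areas/perimeters/island counts are preserved). Overall, the cross-section is a single solid region. Undo the 50° rotation: the query point maps to (14.607, -10.718) in the un-rotated model frame. The nearest boundary edge runs (23.50, 0.00)→(0.00, 0.00); distance from the point to it = 10.72 mm. The point is not inside any of the regions above, so it lies outside the cross-section (10.72 mm from the nearest boundary).

outside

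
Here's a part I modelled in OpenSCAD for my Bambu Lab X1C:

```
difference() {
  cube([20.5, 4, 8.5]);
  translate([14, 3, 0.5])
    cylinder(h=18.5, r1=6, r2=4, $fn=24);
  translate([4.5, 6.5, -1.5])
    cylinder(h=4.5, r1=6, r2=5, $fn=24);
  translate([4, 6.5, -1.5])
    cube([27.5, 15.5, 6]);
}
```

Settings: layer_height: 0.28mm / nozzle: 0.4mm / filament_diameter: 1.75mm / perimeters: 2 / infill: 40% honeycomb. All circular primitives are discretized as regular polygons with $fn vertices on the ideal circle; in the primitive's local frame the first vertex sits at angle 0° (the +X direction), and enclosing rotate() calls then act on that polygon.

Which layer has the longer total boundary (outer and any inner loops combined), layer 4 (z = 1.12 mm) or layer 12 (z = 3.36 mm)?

layer 12 (z = 3.36 mm)

Layer 4 (z = 1.12): the cube (footprint 20.5×4) is included at this height (perimeter 49.00 mm); the cone at (14, 3) (r1=6→r2=4) has section circumradius 5.933 here — a regular 24-gon (perimeter = 2·24·5.933·sin(180°/24) = 37.17 mm); the cone at (4.5, 6.5) contributes a regular 24-gon of circumradius 5.418 (interpolated between r1=6 and r2=5 at t=0.582) (perimeter = 2·24·5.418·sin(180°/24) = 33.94 mm); the 27.5×15.5 cube at (4, 6.5) contributes its full rectangle (perimeter 86.00 mm); Subtracting the remaining from the first: starting from the 20.5×4 cube, the cone at (14, 3) partially overlaps it — only the 45.54 mm² overlap (of its 109.33 mm²) is removed, clipping the outline; the cone at (4.5, 6.5) partially overlaps it — only the 18.62 mm² overlap (of its 91.16 mm²) is removed, clipping the outline; the 27.5×15.5 cube at (4, 6.5) misses the remaining region (no effect) — boundary = 34.65 mm. So its perimeter = 34.65 mm. Layer 12 (z = 3.36): the cube (footprint 20.5×4) is included at this height (perimeter 49.00 mm); the cone at (14, 3) (r1=6→r2=4) has section circumradius 5.691 here — a regular 24-gon (perimeter = 2·24·5.691·sin(180°/24) = 35.65 mm); the cone at (4.5, 6.5) is not intersected at this z (z outside [-1.5, 3]); the cube at (4, 6.5) (footprint 27.5×15.5) is included at this height (perimeter 86.00 mm); Subtracting the remaining from the first: starting from the 20.5×4 cube, the cone at (14, 3) partially overlaps it — only the 43.54 mm² overlap (of its 100.58 mm²) is removed, clipping the outline; the 27.5×15.5 cube at (4, 6.5) misses the remaining region (no effect) — boundary = 36.61 mm. So its perimeter = 36.61 mm. Layer 12 is larger (36.61 vs 34.65 mm).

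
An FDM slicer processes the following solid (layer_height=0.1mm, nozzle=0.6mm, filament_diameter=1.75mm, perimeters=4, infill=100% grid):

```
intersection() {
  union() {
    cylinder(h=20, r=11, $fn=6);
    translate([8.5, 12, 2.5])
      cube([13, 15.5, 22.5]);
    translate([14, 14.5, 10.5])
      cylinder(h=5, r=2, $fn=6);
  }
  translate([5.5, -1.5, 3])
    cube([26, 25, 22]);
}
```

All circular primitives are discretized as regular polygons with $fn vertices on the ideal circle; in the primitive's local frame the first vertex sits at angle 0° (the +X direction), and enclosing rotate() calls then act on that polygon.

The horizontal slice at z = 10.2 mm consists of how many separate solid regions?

2

At z = 10.2 mm: the r=11 cylinder contributes a regular 6-gon of circumradius 11; the 13×15.5 cube at (8.5, 12) contributes its full rectangle; the cylinder at (14, 14.5) is absent (z outside [10.5, 15.5]); Merging all regions: the 2 present regions are separate (no shared area or edge), so areas and boundary lengths simply add and each stays a separate island — 2 connected regions; the cube at (5.5, -1.5) is present — its section is the full 26×25 rectangle; Keeping only the common overlap: the 26×25 cube at (5.5, -1.5) partially overlaps that combined region; clipping to the common part keeps 183.30 mm² — 2 connected regions. The result has 2 disconnected regions.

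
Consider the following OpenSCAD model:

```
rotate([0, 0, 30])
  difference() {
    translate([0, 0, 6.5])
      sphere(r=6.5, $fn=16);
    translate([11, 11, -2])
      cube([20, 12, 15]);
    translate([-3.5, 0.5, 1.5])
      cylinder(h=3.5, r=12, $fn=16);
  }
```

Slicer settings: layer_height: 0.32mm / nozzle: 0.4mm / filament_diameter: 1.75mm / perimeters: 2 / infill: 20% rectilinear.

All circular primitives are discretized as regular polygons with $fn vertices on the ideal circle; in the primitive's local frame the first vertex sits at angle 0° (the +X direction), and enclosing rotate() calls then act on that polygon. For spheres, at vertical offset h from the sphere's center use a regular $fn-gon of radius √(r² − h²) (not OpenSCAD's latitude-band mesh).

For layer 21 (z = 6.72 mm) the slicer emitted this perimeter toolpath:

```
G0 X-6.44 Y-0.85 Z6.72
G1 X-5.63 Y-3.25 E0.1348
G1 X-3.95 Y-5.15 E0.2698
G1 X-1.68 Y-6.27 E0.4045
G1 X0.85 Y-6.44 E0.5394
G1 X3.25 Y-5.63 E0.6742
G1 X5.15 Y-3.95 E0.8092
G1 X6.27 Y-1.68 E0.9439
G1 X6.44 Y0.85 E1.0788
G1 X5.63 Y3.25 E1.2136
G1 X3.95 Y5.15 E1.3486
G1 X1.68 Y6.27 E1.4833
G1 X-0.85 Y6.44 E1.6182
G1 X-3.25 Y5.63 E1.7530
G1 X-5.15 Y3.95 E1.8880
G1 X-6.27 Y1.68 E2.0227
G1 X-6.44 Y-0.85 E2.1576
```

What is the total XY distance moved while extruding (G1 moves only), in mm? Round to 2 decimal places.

Sum the Euclidean lengths of each G1 segment: total = 40.54 mm.

40.54 mm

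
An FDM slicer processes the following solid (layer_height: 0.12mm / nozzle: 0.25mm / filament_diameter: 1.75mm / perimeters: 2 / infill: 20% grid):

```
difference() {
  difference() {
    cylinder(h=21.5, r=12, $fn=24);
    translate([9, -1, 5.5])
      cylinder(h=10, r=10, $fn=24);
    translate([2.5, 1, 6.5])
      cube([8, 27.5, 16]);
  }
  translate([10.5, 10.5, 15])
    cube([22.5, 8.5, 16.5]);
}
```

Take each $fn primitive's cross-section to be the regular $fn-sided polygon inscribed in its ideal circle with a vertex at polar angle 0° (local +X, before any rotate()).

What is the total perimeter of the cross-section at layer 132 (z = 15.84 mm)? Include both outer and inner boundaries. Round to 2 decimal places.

88.30 mm

At z = 15.84 mm: the r=12 cylinder contributes a regular 24-gon of circumradius 12 (perimeter = 2·24·12.000·sin(180°/24) = 75.18 mm); the cylinder at (9, -1) is absent (z outside [5.5, 15.5]); the 8×27.5 cube at (2.5, 1) contributes its full rectangle (perimeter 71.00 mm); Taking the first minus the rest: starting from the r=12 cylinder, the 8×27.5 cube at (2.5, 1) partially overlaps it — only the 68.76 mm² overlap (of its 220.00 mm²) is removed, clipping the outline — boundary = 88.30 mm; the cube at (10.5, 10.5) is present — its section is the full 22.5×8.5 rectangle (perimeter 62.00 mm); Taking the first minus the rest: starting from the result so far, the 22.5×8.5 cube at (10.5, 10.5) misses the remaining region (no effect) — boundary = 88.30 mm. Overall, the cross-section is a single solid region. Total boundary length (outer) = 88.30 mm.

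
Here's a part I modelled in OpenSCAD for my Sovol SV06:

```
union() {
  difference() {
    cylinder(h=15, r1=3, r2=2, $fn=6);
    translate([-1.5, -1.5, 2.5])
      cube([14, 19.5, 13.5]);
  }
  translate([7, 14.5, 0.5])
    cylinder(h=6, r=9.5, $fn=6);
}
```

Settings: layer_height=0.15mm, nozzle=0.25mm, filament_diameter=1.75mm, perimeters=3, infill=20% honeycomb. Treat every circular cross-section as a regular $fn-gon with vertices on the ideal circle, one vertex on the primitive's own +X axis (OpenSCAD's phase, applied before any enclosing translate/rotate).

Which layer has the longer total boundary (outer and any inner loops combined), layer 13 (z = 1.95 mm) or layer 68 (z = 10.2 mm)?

layer 13 (z = 1.95 mm)

Layer 13 (z = 1.95): the cone (r1=3→r2=2) has section circumradius 2.870 here — a regular 6-gon (perimeter = 2·6·2.870·sin(180°/6) = 17.22 mm); the cube at (-1.5, -1.5) is absent (z outside [2.5, 16]); After the difference (first − rest): none of the subtracted shapes is present at this height, so the cone is unchanged — boundary = 17.22 mm; the r=9.5 cylinder at (7, 14.5) contributes a regular 6-gon of circumradius 9.5 (perimeter = 2·6·9.500·sin(180°/6) = 57.00 mm); Combining (union): the 2 present regions are separate (no shared area or edge), so areas and boundary lengths simply add and each stays a separate island — boundary = 74.22 mm. So its perimeter = 74.22 mm. Layer 68 (z = 10.2): the cone: at t=0.680 of its height the radius interpolates to r₁+(r₂−r₁)t = 2.320, giving a regular 6-gon of that circumradius (perimeter = 2·6·2.320·sin(180°/6) = 13.92 mm); the cube at (-1.5, -1.5) (footprint 14×19.5) is included at this height (perimeter 67.00 mm); After the difference (first − rest): starting from the cone, the 14×19.5 cube at (-1.5, -1.5) partially overlaps it — only the 11.49 mm² overlap (of its 273.00 mm²) is removed, clipping the outline — boundary = 12.52 mm; the cylinder at (7, 14.5) is absent (z outside [0.5, 6.5]); Combining (union): only that combined region is present, so the union is just that shape — boundary = 12.52 mm. So its perimeter = 12.52 mm. Layer 13 is larger (74.22 vs 12.52 mm).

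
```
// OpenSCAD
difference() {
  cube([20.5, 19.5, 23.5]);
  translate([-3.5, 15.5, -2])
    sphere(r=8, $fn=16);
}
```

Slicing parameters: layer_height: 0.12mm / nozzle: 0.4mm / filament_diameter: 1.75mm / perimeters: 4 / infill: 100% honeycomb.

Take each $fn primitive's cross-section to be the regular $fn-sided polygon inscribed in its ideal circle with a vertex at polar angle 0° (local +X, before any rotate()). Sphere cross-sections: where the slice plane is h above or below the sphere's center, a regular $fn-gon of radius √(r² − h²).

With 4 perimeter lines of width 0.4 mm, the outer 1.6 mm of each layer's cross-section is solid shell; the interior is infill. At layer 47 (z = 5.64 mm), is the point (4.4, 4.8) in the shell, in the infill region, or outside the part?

At z = 5.64 mm: the cube is present — its section is the full 20.5×19.5 rectangle; the r=8 sphere at (-3.5, 15.5) slices to a regular 16-gon of circumradius 2.373 (√(r²−h²) with h=7.64 from center); Subtracting the remaining from the first: starting from the 20.5×19.5 cube, the r=8 sphere at (-3.5, 15.5) misses the remaining region (no effect) — 1 connected region. Overall, the cross-section is a single solid region. The nearest boundary edge runs (0.00, 0.00)→(0.00, 19.50); distance from the point to it = 4.40 mm. The point is inside the cross-section and 4.40 mm from the nearest boundary — more than the 1.6 mm shell width (4 × 0.4), so it's in the infill interior.

infill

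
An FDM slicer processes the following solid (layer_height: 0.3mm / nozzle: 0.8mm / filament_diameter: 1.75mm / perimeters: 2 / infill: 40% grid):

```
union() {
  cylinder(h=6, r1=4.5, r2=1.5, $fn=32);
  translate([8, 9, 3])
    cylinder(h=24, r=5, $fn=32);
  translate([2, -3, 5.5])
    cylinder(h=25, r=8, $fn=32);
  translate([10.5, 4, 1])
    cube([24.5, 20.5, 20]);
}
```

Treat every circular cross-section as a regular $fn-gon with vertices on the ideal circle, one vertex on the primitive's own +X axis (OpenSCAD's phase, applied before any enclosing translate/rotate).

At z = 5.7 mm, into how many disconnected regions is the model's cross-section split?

At z = 5.7 mm: the cone (r1=4.5→r2=1.5) has section circumradius 1.650 here — a regular 32-gon; the r=5 cylinder at (8, 9) contributes a regular 32-gon of circumradius 5; the r=8 cylinder at (2, -3) contributes a regular 32-gon of circumradius 8; the cube at (10.5, 4) is present — its section is the full 24.5×20.5 rectangle; Combining (union): the regions partially overlap (shared area 23.69 mm²), so overlapping operands fuse into one piece — 2 connected regions. The result has 2 disconnected regions.

2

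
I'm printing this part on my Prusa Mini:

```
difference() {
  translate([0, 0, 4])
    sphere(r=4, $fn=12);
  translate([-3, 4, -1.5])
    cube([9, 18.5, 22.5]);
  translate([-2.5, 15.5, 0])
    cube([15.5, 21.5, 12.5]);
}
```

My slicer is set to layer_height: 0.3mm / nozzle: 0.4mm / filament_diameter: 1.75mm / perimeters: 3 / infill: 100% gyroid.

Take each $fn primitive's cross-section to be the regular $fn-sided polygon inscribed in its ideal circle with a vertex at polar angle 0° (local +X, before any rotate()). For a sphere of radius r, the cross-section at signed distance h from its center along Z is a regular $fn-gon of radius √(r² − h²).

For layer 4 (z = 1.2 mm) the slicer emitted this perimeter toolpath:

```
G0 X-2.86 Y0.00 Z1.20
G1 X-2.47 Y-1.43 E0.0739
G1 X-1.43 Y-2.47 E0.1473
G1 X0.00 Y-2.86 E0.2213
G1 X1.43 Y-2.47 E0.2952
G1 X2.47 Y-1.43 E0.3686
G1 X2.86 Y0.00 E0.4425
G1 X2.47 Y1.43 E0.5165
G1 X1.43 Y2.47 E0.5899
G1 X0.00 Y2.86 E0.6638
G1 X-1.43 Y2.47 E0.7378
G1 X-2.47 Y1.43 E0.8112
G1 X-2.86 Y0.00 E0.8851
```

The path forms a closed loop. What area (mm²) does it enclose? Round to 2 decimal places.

Apply the shoelace formula to the sequence of (X, Y) vertices; enclosed area = 24.47 mm².

24.47 mm²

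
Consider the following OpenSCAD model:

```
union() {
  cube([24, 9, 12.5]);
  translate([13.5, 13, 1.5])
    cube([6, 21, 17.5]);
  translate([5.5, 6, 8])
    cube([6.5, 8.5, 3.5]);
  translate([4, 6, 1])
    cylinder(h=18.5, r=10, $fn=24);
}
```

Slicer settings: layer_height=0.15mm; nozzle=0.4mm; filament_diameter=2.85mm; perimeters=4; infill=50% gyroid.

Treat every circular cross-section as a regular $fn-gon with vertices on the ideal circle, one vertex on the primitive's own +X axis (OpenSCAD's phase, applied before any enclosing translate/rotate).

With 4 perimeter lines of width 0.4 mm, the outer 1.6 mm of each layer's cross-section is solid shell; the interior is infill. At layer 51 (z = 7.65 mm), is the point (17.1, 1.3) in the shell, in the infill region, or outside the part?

At z = 7.65 mm: the cube (footprint 24×9) is included at this height; the 6×21 cube at (13.5, 13) contributes its full rectangle; the cube at (5.5, 6) is not intersected at this z (z outside [8, 11.5]); the r=10 cylinder at (4, 6) contributes a regular 24-gon of circumradius 10; Combining (union): the regions partially overlap (shared area 121.19 mm²), so overlapping operands fuse into one piece — 2 connected regions. Overall, the cross-section has 2 separate islands. The nearest boundary edge runs (24.00, 0.00)→(11.89, 0.00); distance from the point to it = 1.30 mm. (Shell/infill is judged within the island containing the point — the largest one.) The point is inside the cross-section, 1.30 mm from the nearest boundary — within the 1.6 mm shell band (4 × 0.4).

shell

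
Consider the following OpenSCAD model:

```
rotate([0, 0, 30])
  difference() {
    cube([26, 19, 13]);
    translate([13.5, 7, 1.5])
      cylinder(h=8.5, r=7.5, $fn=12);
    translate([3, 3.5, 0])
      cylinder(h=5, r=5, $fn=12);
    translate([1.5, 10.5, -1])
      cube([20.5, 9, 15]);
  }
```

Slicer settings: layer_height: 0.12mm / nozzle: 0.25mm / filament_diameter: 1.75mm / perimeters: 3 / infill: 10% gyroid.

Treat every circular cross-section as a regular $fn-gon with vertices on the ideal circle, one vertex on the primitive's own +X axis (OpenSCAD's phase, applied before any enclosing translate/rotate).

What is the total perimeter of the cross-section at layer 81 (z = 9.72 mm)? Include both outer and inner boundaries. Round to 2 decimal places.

At z = 9.72 mm: the cube (footprint 26×19) is included at this height (perimeter 90.00 mm); the r=7.5 cylinder at (13.5, 7) gives a regular 12-gon of circumradius 7.5 (constant along its height) (perimeter = 2·12·7.500·sin(180°/12) = 46.59 mm); the cylinder at (3, 3.5) is not intersected at this z (z outside [0, 5]); the cube at (1.5, 10.5) (footprint 20.5×9) is included at this height (perimeter 59.00 mm); Taking the first minus the rest: starting from the 26×19 cube, the r=7.5 cylinder at (13.5, 7) partially overlaps it — only the 167.82 mm² overlap (of its 168.75 mm²) is removed, clipping the outline; the 20.5×9 cube at (1.5, 10.5) partially overlaps it — only the 139.09 mm² overlap (of its 184.50 mm²) is removed, clipping the outline — boundary = 116.82 mm; (rotated 30° about Z; rotation is an isometry so areas/perimeters/island counts are preserved). Overall, the cross-section has 2 separate islands. Total boundary length (outer) = 116.82 mm.

116.82 mm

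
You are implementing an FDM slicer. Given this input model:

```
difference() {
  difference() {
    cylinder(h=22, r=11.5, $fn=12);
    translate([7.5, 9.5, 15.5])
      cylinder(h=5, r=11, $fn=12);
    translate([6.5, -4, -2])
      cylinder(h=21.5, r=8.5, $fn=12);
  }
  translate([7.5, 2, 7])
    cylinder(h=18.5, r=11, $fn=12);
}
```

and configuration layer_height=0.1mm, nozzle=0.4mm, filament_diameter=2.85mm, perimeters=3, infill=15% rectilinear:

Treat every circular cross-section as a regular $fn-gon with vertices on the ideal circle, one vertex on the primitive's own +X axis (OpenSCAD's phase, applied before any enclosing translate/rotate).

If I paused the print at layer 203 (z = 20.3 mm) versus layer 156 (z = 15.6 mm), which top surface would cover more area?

layer 203 (z = 20.3 mm)

Layer 203 (z = 20.3): the r=11.5 cylinder gives a regular 12-gon of circumradius 11.5 (constant along its height) (area = (12/2)·11.500²·sin(360°/12) = 396.75 mm²); the r=11 cylinder at (7.5, 9.5) contributes a regular 12-gon of circumradius 11 (area = (12/2)·11.000²·sin(360°/12) = 363.00 mm²); the cylinder at (6.5, -4) does not reach this height (z outside [-2, 19.5]); Taking the first minus the rest: starting from the r=11.5 cylinder (396.75 mm²), the r=11 cylinder at (7.5, 9.5) partially overlaps it — only the 127.71 mm² overlap (of its 363.00 mm²) is removed, clipping the outline — area = 269.04 mm²; the cylinder at (7.5, 2): section is a regular 12-gon, circumradius r=11 (area = (12/2)·11.000²·sin(360°/12) = 363.00 mm²); Subtracting the remaining from the first: starting from that combined region (269.04 mm²), the r=11 cylinder at (7.5, 2) partially overlaps it — only the 96.25 mm² overlap (of its 363.00 mm²) is removed, clipping the outline — area = 172.79 mm². So its area = 172.79 mm². Layer 156 (z = 15.6): the r=11.5 cylinder contributes a regular 12-gon of circumradius 11.5 (area = (12/2)·11.500²·sin(360°/12) = 396.75 mm²); the cylinder at (7.5, 9.5): section is a regular 12-gon, circumradius r=11 (area = (12/2)·11.000²·sin(360°/12) = 363.00 mm²); the cylinder at (6.5, -4): section is a regular 12-gon, circumradius r=8.5 (area = (12/2)·8.500²·sin(360°/12) = 216.75 mm²); Subtracting the remaining from the first: starting from the r=11.5 cylinder (396.75 mm²), the r=11 cylinder at (7.5, 9.5) partially overlaps it — only the 127.71 mm² overlap (of its 363.00 mm²) is removed, clipping the outline; the r=8.5 cylinder at (6.5, -4) partially overlaps it — only the 103.57 mm² overlap (of its 216.75 mm²) is removed, clipping the outline — area = 165.46 mm²; the r=11 cylinder at (7.5, 2) contributes a regular 12-gon of circumradius 11 (area = (12/2)·11.000²·sin(360°/12) = 363.00 mm²); After the difference (first − rest): starting from that combined region (165.46 mm²), the r=11 cylinder at (7.5, 2) partially overlaps it — only the 15.14 mm² overlap (of its 363.00 mm²) is removed, clipping the outline — area = 150.32 mm². So its area = 150.32 mm². Layer 203 is larger (172.79 vs 150.32 mm²).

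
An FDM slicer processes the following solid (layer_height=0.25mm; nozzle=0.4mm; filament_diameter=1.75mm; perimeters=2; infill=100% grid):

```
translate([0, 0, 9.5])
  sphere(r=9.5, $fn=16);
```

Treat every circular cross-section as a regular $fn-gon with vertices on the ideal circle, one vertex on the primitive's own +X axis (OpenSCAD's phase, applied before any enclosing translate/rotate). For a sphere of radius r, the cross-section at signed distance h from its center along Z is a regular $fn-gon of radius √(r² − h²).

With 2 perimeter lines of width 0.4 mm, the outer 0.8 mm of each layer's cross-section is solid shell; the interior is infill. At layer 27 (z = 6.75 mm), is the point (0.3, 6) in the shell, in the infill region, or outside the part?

At z = 6.75 mm: the r=9.5 sphere contributes a regular 16-gon of circumradius √(9.5²−2.75²) = 9.093. Overall, the cross-section is a single solid region. The nearest boundary edge runs (3.48, 8.40)→(0.00, 9.09); distance from the point to it = 2.98 mm. The point is inside the cross-section and 2.98 mm from the nearest boundary — more than the 0.8 mm shell width (2 × 0.4), so it's in the infill interior.

infill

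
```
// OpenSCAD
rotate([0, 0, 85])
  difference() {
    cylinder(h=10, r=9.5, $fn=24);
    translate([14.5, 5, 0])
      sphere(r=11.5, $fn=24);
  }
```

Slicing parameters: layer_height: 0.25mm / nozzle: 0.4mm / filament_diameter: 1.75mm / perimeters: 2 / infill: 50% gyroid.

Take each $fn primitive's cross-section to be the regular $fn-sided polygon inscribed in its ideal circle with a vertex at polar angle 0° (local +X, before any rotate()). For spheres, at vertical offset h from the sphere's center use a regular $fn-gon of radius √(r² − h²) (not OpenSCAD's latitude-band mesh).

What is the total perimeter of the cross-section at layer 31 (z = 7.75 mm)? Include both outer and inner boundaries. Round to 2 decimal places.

59.62 mm

At z = 7.75 mm: the r=9.5 cylinder gives a regular 24-gon of circumradius 9.5 (constant along its height) (perimeter = 2·24·9.500·sin(180°/24) = 59.52 mm); the r=11.5 sphere at (14.5, 5) slices to a regular 24-gon of circumradius 8.496 (√(r²−h²) with h=7.75 from center) (perimeter = 2·24·8.496·sin(180°/24) = 53.23 mm); After the difference (first − rest): starting from the r=9.5 cylinder, the r=11.5 sphere at (14.5, 5) partially overlaps it — only the 15.91 mm² overlap (of its 224.20 mm²) is removed, clipping the outline — boundary = 59.62 mm; (rotated 85° about Z; rotation is an isometry so areas/perimeters/island counts are preserved). Overall, the cross-section is a single solid region. Total boundary length (outer) = 59.62 mm.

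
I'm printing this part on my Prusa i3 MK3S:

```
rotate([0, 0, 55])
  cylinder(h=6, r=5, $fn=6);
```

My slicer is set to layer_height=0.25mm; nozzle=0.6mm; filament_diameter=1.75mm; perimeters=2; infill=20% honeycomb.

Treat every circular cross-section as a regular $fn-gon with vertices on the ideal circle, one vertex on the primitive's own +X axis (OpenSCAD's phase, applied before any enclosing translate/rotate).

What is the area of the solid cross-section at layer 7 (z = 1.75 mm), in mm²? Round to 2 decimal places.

At z = 1.75 mm: the r=5 cylinder gives a regular 6-gon of circumradius 5 (constant along its height) (area = (6/2)·5.000²·sin(360°/6) = 64.95 mm²); (whole slice rotated 55° about Z — lengths, areas and connectivity unchanged). Overall, the cross-section is a single solid region. Net area = 64.95 mm².

64.95 mm²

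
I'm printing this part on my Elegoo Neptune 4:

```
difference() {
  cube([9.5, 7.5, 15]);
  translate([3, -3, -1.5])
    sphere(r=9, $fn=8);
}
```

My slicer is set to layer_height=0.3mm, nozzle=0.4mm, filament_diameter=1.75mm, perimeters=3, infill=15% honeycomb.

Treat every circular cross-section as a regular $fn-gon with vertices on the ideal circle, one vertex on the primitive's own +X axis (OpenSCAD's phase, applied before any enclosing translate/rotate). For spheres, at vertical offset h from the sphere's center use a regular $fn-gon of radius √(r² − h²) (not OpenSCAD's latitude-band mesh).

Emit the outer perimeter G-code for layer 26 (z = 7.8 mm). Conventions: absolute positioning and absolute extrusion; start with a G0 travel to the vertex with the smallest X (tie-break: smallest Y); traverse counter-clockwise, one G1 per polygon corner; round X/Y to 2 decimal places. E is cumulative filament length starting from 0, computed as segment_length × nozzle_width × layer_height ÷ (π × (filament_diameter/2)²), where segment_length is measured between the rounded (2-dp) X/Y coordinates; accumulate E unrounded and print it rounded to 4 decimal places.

At z = 7.8 mm: the 9.5×7.5 cube contributes its full rectangle; the sphere at (3, -3) does not reach this height (|z−center|=9.300 > r=9); After the difference (first − rest): none of the subtracted shapes is present at this height, so the 9.5×7.5 cube is unchanged — 1 connected region. The outline is a single polygon with 4 vertices. Extrusion per mm of travel: 0.4 × 0.3 / (π × 0.875²) = 0.049890. Accumulating E over each segment gives final E = 1.6963.

G0 X0.00 Y0.00 Z7.80
G1 X9.50 Y0.00 E0.4740
G1 X9.50 Y7.50 E0.8481
G1 X0.00 Y7.50 E1.3221
G1 X0.00 Y0.00 E1.6963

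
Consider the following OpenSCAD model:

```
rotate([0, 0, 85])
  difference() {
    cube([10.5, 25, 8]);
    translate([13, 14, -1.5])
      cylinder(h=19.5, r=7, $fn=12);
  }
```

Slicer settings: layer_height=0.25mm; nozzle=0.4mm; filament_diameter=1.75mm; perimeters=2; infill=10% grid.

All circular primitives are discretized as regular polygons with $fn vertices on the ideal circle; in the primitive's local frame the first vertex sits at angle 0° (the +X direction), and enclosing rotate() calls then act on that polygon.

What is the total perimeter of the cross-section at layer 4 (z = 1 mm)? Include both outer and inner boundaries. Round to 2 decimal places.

74.90 mm

At z = 1 mm: the 10.5×25 cube contributes its full rectangle (perimeter 71.00 mm); the r=7 cylinder at (13, 14) contributes a regular 12-gon of circumradius 7 (perimeter = 2·12·7.000·sin(180°/12) = 43.48 mm); After the difference (first − rest): starting from the 10.5×25 cube, the r=7 cylinder at (13, 14) partially overlaps it — only the 40.17 mm² overlap (of its 147.00 mm²) is removed, clipping the outline — boundary = 74.90 mm; (rotated 85° about Z; rotation is an isometry so areas/perimeters/island counts are preserved). Overall, the cross-section is a single solid region. Total boundary length (outer) = 74.90 mm.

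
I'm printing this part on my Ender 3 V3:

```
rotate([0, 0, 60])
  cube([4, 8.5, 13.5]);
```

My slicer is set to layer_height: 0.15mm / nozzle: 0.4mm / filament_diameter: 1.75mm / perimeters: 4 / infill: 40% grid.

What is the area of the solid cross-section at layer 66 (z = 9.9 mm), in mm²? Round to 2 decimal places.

34.00 mm²

At z = 9.9 mm: the 4×8.5 cube contributes its full rectangle (area 34.00 mm²); (rotated 60° about Z; rotation is an isometry so areas/perimeters/island counts are preserved). Overall, the cross-section is a single solid region. Net area = 34.00 mm².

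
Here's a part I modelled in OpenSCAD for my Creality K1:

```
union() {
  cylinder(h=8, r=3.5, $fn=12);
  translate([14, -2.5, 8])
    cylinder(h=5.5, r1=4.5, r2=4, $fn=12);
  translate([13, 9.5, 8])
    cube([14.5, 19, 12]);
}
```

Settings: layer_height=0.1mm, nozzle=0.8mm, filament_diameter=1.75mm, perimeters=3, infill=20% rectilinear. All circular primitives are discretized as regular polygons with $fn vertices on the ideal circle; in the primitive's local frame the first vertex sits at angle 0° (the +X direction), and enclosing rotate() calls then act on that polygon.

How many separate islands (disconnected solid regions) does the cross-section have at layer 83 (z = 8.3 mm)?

At z = 8.3 mm: the cylinder does not reach this height (z outside [0, 8]); the cone at (14, -2.5) (r1=4.5→r2=4) has section circumradius 4.473 here — a regular 12-gon; the cube at (13, 9.5) (footprint 14.5×19) is included at this height; Merging all regions: the 2 present regions are separate (no shared area or edge), so areas and boundary lengths simply add and each stays a separate island — 2 connected regions. Overall, the cross-section has 2 separate islands. Island count = 2.

2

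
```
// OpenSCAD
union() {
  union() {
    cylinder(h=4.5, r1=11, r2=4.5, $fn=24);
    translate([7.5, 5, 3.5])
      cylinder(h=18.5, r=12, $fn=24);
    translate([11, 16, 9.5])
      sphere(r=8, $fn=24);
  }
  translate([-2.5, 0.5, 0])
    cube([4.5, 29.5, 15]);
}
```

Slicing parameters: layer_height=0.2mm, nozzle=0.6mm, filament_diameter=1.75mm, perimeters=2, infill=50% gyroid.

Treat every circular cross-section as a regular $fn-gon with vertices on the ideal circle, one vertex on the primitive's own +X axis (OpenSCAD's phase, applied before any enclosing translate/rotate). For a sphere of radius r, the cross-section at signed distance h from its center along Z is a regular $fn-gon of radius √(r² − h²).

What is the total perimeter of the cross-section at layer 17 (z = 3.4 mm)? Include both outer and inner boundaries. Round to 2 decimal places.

119.23 mm

At z = 3.4 mm: the cone contributes a regular 24-gon of circumradius 6.089 (interpolated between r1=11 and r2=4.5 at t=0.756) (perimeter = 2·24·6.089·sin(180°/24) = 38.15 mm); the cylinder at (7.5, 5) does not reach this height (z outside [3.5, 22]); the sphere at (11, 16): section is a regular 24-gon, circumradius = √(r²−h²) = √(8²−6.1²) = 5.176 (perimeter = 2·24·5.176·sin(180°/24) = 32.43 mm); Taking the union: the 2 present regions are separate (no shared area or edge), so areas and boundary lengths simply add and each stays a separate island — boundary = 70.58 mm; the cube at (-2.5, 0.5) is present — its section is the full 4.5×29.5 rectangle (perimeter 68.00 mm); Taking the union: the regions partially overlap (shared area 24.33 mm²), so the edge portions inside another operand are dropped and the merged outline is re-measured after clipping — boundary = 119.23 mm. Overall, the cross-section has 2 separate islands. Total boundary length (outer) = 119.23 mm.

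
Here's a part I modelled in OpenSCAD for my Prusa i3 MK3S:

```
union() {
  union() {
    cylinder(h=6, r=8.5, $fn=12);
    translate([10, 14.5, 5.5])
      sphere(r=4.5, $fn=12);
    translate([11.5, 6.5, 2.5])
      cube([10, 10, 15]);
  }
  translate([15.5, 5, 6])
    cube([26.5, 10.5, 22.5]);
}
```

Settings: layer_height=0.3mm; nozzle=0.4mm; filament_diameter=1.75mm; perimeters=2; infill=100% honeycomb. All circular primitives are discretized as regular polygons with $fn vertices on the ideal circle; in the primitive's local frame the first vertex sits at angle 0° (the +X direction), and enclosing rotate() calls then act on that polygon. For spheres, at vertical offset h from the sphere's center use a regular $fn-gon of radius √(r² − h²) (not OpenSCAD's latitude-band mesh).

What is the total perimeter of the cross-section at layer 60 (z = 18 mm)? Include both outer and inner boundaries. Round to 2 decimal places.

At z = 18 mm: the cylinder does not reach this height (z outside [0, 6]); the sphere at (10, 14.5) is not intersected at this z (|z−center|=12.500 > r=4.5); the cube at (11.5, 6.5) does not reach this height (z outside [2.5, 17.5]); Combining (union): nothing is present at this height; the cube at (15.5, 5) is present — its section is the full 26.5×10.5 rectangle (perimeter 74.00 mm); Combining (union): only the 26.5×10.5 cube at (15.5, 5) is present, so the union is just that shape — boundary = 74.00 mm. Overall, the cross-section is a single solid region. Total boundary length (outer) = 74.00 mm.

74.00 mm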